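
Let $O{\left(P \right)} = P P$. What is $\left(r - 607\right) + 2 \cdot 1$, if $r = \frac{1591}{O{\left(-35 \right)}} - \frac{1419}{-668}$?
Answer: $- \frac{492270437}{818300} \approx -601.58$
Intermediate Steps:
$O{\left(P \right)} = P^{2}$
$r = \frac{2801063}{818300}$ ($r = \frac{1591}{\left(-35\right)^{2}} - \frac{1419}{-668} = \frac{1591}{1225} - - \frac{1419}{668} = 1591 \cdot \frac{1}{1225} + \frac{1419}{668} = \frac{1591}{1225} + \frac{1419}{668} = \frac{2801063}{818300} \approx 3.423$)
$\left(r - 607\right) + 2 \cdot 1 = \left(\frac{2801063}{818300} - 607\right) + 2 \cdot 1 = - \frac{493907037}{818300} + 2 = - \frac{492270437}{818300}$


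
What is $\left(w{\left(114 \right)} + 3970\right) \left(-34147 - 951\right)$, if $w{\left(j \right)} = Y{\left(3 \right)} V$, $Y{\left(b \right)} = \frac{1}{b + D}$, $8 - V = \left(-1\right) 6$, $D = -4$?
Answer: $-138847688$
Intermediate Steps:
$V = 14$ ($V = 8 - \left(-1\right) 6 = 8 - -6 = 8 + 6 = 14$)
$Y{\left(b \right)} = \frac{1}{-4 + b}$ ($Y{\left(b \right)} = \frac{1}{b - 4} = \frac{1}{-4 + b}$)
$w{\left(j \right)} = -14$ ($w{\left(j \right)} = \frac{1}{-4 + 3} \cdot 14 = \frac{1}{-1} \cdot 14 = \left(-1\right) 14 = -14$)
$\left(w{\left(114 \right)} + 3970\right) \left(-34147 - 951\right) = \left(-14 + 3970\right) \left(-34147 - 951\right) = 3956 \left(-35098\right) = -138847688$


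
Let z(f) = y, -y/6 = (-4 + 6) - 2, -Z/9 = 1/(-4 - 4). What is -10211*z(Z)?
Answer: 0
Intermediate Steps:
Z = 9/8 (Z = -9/(-4 - 4) = -9/(-8) = -9*(-⅛) = 9/8 ≈ 1.1250)
y = 0 (y = -6*((-4 + 6) - 2) = -6*(2 - 2) = -6*0 = 0)
z(f) = 0
-10211*z(Z) = -10211*0 = 0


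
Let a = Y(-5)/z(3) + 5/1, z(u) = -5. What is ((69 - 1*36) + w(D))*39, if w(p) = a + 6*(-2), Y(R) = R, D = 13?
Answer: 1053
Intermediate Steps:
a = 6 (a = -5/(-5) + 5/1 = -5*(-1/5) + 5*1 = 1 + 5 = 6)
w(p) = -6 (w(p) = 6 + 6*(-2) = 6 - 12 = -6)
((69 - 1*36) + w(D))*39 = ((69 - 1*36) - 6)*39 = ((69 - 36) - 6)*39 = (33 - 6)*39 = 27*39 = 1053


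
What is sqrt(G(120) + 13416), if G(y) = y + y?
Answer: 2*sqrt(3414) ≈ 116.86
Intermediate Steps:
G(y) = 2*y
sqrt(G(120) + 13416) = sqrt(2*120 + 13416) = sqrt(240 + 13416) = sqrt(13656) = 2*sqrt(3414)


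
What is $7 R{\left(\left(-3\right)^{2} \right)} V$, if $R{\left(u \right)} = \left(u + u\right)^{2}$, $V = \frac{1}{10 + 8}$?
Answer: $126$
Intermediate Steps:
$V = \frac{1}{18} \approx 0.055556$
$R{\left(u \right)} = 4 u^{2}$ ($R{\left(u \right)} = \left(2 u\right)^{2} = 4 u^{2}$)
$7 R{\left(\left(-3\right)^{2} \right)} V = 7 \cdot 4 \left(\left(-3\right)^{2}\right)^{2} \cdot \frac{1}{18} = 7 \cdot 4 \cdot 9^{2} \cdot \frac{1}{18} = 7 \cdot 4 \cdot 81 \cdot \frac{1}{18} = 7 \cdot 324 \cdot \frac{1}{18} = 2268 \cdot \frac{1}{18} = 126$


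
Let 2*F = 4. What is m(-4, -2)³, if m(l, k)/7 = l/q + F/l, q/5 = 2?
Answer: -250047/1000 ≈ -250.05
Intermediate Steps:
F = 2 (F = (½)*4 = 2)
q = 10 (q = 5*2 = 10)
m(l, k) = 14/l + 7*l/10 (m(l, k) = 7*(l/10 + 2/l) = 7*(2/l + l/10) = 14/l + 7*l/10)
m(-4, -2)³ = (14/(-4) + (7/10)*(-4))³ = (14*(-¼) - 14/5)³ = (-7/2 - 14/5)³ = (-63/10)³ = -250047/1000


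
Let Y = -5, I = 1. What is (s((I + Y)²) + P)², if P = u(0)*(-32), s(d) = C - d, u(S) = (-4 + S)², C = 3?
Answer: 275625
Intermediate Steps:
s(d) = 3 - d
P = -512 (P = (-4 + 0)²*(-32) = (-4)²*(-32) = 16*(-32) = -512)
(s((I + Y)²) + P)² = ((3 - (1 - 5)²) - 512)² = ((3 - 1*(-4)²) - 512)² = ((3 - 1*16) - 512)² = ((3 - 16) - 512)² = (-13 - 512)² = (-525)² = 275625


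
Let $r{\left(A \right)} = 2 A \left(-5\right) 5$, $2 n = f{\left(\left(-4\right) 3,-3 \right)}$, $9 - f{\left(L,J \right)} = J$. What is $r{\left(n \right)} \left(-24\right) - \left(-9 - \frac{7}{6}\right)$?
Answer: $\frac{43261}{6} \approx 7210.2$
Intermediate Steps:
$f{\left(L,J \right)} = 9 - J$
$n = 6$ ($n = \frac{9 - -3}{2} = \frac{9 + 3}{2} = \frac{1}{2} \cdot 12 = 6$)
$r{\left(A \right)} = - 50 A$ ($r{\left(A \right)} = 2 - 5 A 5 = 2 \left(- 25 A\right) = - 50 A$)
$r{\left(n \right)} \left(-24\right) - \left(-9 - \frac{7}{6}\right) = \left(-50\right) 6 \left(-24\right) - \left(-9 - \frac{7}{6}\right) = \left(-300\right) \left(-24\right) - - \frac{61}{6} = 7200 + \left(9 + \frac{7}{6}\right) = 7200 + \frac{61}{6} = \frac{43261}{6}$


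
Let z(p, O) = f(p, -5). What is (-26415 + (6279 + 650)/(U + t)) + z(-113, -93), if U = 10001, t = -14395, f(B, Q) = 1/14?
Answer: -2403902/91 ≈ -26417.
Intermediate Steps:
f(B, Q) = 1/14
z(p, O) = 1/14
(-26415 + (6279 + 650)/(U + t)) + z(-113, -93) = (-26415 + (6279 + 650)/(10001 - 14395)) + 1/14 = (-26415 + 6929/(-4394)) + 1/14 = (-26415 + 6929*(-1/4394)) + 1/14 = (-26415 - 41/26) + 1/14 = -686831/26 + 1/14 = -2403902/91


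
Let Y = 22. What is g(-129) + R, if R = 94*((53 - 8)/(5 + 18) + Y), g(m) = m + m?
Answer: 45860/23 ≈ 1993.9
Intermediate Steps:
g(m) = 2*m
R = 51794/23 (R = 94*((53 - 8)/(5 + 18) + 22) = 94*(45/23 + 22) = 94*(551/23) = 51794/23 ≈ 2251.9)
g(-129) + R = 2*(-129) + 51794/23 = -258 + 51794/23 = 45860/23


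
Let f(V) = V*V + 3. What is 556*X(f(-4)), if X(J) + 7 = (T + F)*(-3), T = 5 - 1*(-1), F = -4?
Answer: -7228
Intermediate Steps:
T = 6 (T = 5 + 1 = 6)
f(V) = 3 + V² (f(V) = V² + 3 = 3 + V²)
X(J) = -13 (X(J) = -7 + (6 - 4)*(-3) = -7 + 2*(-3) = -7 - 6 = -13)
556*X(f(-4)) = 556*(-13) = -7228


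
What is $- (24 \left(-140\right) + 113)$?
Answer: $3247$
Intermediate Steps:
$- (24 \left(-140\right) + 113) = - (-3360 + 113) = \left(-1\right) \left(-3247\right) = 3247$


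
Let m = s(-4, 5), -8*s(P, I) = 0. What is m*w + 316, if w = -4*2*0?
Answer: 316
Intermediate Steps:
w = 0 (w = -8*0 = 0)
s(P, I) = 0 (s(P, I) = -1/8*0 = 0)
m = 0
m*w + 316 = 0*0 + 316 = 0 + 316 = 316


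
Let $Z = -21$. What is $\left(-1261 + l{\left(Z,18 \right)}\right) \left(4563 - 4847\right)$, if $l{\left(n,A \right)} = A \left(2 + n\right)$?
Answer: $455252$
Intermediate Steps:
$\left(-1261 + l{\left(Z,18 \right)}\right) \left(4563 - 4847\right) = \left(-1261 + 18 \left(2 - 21\right)\right) \left(4563 - 4847\right) = \left(-1261 + 18 \left(-19\right)\right) \left(-284\right) = \left(-1261 - 342\right) \left(-284\right) = \left(-1603\right) \left(-284\right) = 455252$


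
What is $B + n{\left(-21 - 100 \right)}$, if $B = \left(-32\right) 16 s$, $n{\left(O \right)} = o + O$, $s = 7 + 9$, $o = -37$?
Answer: $-8350$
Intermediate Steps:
$s = 16$
$n{\left(O \right)} = -37 + O$
$B = -8192$ ($B = \left(-32\right) 16 \cdot 16 = \left(-512\right) 16 = -8192$)
$B + n{\left(-21 - 100 \right)} = -8192 - 158 = -8350$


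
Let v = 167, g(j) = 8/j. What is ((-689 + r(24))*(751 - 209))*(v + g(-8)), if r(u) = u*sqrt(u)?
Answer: -61990708 + 4318656*sqrt(6) ≈ -5.1412e+7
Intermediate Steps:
r(u) = u**(3/2)
((-689 + r(24))*(751 - 209))*(v + g(-8)) = ((-689 + 24**(3/2))*(751 - 209))*(167 + 8/(-8)) = ((-689 + 48*sqrt(6))*542)*(167 + 8*(-1/8)) = (-373438 + 26016*sqrt(6))*(167 - 1) = (-373438 + 26016*sqrt(6))*166 = -61990708 + 4318656*sqrt(6)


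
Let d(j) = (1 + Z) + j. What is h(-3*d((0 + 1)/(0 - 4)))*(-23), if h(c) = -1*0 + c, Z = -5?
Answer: -1173/4 ≈ -293.25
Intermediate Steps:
d(j) = -4 + j (d(j) = (1 - 5) + j = -4 + j)
h(c) = c (h(c) = 0 + c = c)
h(-3*d((0 + 1)/(0 - 4)))*(-23) = -3*(-4 + (0 + 1)/(0 - 4))*(-23) = -3*(-4 + 1/(-4))*(-23) = -3*(-4 + 1*(-¼))*(-23) = -3*(-4 - ¼)*(-23) = -3*(-17/4)*(-23) = (51/4)*(-23) = -1173/4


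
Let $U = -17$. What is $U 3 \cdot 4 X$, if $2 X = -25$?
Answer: $2550$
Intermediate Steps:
$X = - \frac{25}{2}$ ($X = \frac{1}{2} \left(-25\right) = - \frac{25}{2} \approx -12.5$)
$U 3 \cdot 4 X = - 17 \cdot 3 \cdot 4 \left(- \frac{25}{2}\right) = \left(-17\right) 12 \left(- \frac{25}{2}\right) = \left(-204\right) \left(- \frac{25}{2}\right) = 2550$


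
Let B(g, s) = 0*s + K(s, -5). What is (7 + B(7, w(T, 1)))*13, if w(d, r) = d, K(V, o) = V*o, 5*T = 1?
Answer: 78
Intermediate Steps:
T = 1/5 (T = (1/5)*1 = 1/5 ≈ 0.20000)
B(g, s) = -5*s (B(g, s) = 0*s + s*(-5) = 0 - 5*s = -5*s)
(7 + B(7, w(T, 1)))*13 = (7 - 5*1/5)*13 = (7 - 1)*13 = 6*13 = 78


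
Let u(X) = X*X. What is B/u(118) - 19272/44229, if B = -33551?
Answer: -584090169/205281532 ≈ -2.8453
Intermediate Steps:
u(X) = X**2
B/u(118) - 19272/44229 = -33551/(118**2) - 19272/44229 = -33551/13924 - 19272*1/44229 = -33551*1/13924 - 6424/14743 = -33551/13924 - 6424/14743 = -584090169/205281532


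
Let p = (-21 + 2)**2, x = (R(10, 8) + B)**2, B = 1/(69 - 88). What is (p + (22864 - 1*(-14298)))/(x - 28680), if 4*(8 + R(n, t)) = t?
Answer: -13545803/10340255 ≈ -1.3100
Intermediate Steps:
R(n, t) = -8 + t/4
B = -1/19 (B = 1/(-19) = -1/19 ≈ -0.052632)
x = 13225/361 (x = ((-8 + (1/4)*8) - 1/19)**2 = ((-8 + 2) - 1/19)**2 = (-6 - 1/19)**2 = (-115/19)**2 = 13225/361 ≈ 36.634)
p = 361 (p = (-19)**2 = 361)
(p + (22864 - 1*(-14298)))/(x - 28680) = (361 + (22864 - 1*(-14298)))/(13225/361 - 28680) = (361 + (22864 + 14298))/(-10340255/361) = (361 + 37162)*(-361/10340255) = 37523*(-361/10340255) = -13545803/10340255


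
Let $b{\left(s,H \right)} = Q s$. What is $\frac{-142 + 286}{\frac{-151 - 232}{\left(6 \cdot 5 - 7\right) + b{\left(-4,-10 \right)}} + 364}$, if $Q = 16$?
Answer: $\frac{5904}{15307} \approx 0.38571$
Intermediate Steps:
$b{\left(s,H \right)} = 16 s$
$\frac{-142 + 286}{\frac{-151 - 232}{\left(6 \cdot 5 - 7\right) + b{\left(-4,-10 \right)}} + 364} = \frac{-142 + 286}{\frac{-151 - 232}{\left(6 \cdot 5 - 7\right) + 16 \left(-4\right)} + 364} = \frac{144}{- \frac{383}{\left(30 - 7\right) - 64} + 364} = \frac{144}{- \frac{383}{23 - 64} + 364} = \frac{144}{- \frac{383}{-41} + 364} = \frac{144}{\left(-383\right) \left(- \frac{1}{41}\right) + 364} = \frac{144}{\frac{383}{41} + 364} = \frac{144}{\frac{15307}{41}} = 144 \cdot \frac{41}{15307} = \frac{5904}{15307}$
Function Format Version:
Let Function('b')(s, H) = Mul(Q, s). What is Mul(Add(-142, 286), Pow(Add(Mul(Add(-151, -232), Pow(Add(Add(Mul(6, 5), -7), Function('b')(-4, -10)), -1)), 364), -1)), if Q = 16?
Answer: Rational(5904, 15307) ≈ 0.38571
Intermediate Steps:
Function('b')(s, H) = Mul(16, s)
Mul(Add(-142, 286), Pow(Add(Mul(Add(-151, -232), Pow(Add(Add(Mul(6, 5), -7), Function('b')(-4, -10)), -1)), 364), -1)) = Mul(Add(-142, 286), Pow(Add(Mul(Add(-151, -232), Pow(Add(Add(Mul(6, 5), -7), Mul(16, -4)), -1)), 364), -1)) = Mul(144, Pow(Add(Mul(-383, Pow(Add(Add(30, -7), -64), -1)), 364), -1)) = Mul(144, Pow(Add(Mul(-383, Pow(Add(23, -64), -1)), 364), -1)) = Mul(144, Pow(Add(Mul(-383, Pow(-41, -1)), 364), -1)) = Mul(144, Pow(Add(Mul(-383, Rational(-1, 41)), 364), -1)) = Mul(144, Pow(Add(Rational(383, 41), 364), -1)) = Mul(144, Pow(Rational(15307, 41), -1)) = Mul(144, Rational(41, 15307)) = Rational(5904, 15307)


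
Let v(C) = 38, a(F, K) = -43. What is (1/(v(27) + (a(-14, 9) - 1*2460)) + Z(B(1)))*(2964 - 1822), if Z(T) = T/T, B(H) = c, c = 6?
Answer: 2813888/2465 ≈ 1141.5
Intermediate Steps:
B(H) = 6
Z(T) = 1
(1/(v(27) + (a(-14, 9) - 1*2460)) + Z(B(1)))*(2964 - 1822) = (1/(38 + (-43 - 1*2460)) + 1)*(2964 - 1822) = (1/(38 + (-43 - 2460)) + 1)*1142 = (1/(38 - 2503) + 1)*1142 = (1/(-2465) + 1)*1142 = (-1/2465 + 1)*1142 = (2464/2465)*1142 = 2813888/2465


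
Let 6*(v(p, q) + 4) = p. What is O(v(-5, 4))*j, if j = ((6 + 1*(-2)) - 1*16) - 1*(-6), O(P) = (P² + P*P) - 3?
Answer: -787/3 ≈ -262.33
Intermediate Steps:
v(p, q) = -4 + p/6
O(P) = -3 + 2*P² (O(P) = (P² + P²) - 3 = 2*P² - 3 = -3 + 2*P²)
j = -6 (j = ((6 - 2) - 16) + 6 = (4 - 16) + 6 = -12 + 6 = -6)
O(v(-5, 4))*j = (-3 + 2*(-4 + (⅙)*(-5))²)*(-6) = (-3 + 2*(-4 - ⅚)²)*(-6) = (-3 + 2*(-29/6)²)*(-6) = (-3 + 2*(841/36))*(-6) = (-3 + 841/18)*(-6) = (787/18)*(-6) = -787/3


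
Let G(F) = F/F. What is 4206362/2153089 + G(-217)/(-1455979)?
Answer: 6124372585309/3134852369131 ≈ 1.9536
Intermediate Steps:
G(F) = 1
4206362/2153089 + G(-217)/(-1455979) = 4206362/2153089 + 1/(-1455979) = 4206362*(1/2153089) + 1*(-1/1455979) = 4206362/2153089 - 1/1455979 = 6124372585309/3134852369131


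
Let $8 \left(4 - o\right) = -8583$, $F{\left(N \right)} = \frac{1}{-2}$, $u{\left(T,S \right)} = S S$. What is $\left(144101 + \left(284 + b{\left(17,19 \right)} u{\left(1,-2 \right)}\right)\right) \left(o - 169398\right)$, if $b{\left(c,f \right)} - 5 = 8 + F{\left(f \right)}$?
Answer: $- \frac{194491693515}{8} \approx -2.4311 \cdot 10^{10}$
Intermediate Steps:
$u{\left(T,S \right)} = S^{2}$
$F{\left(N \right)} = - \frac{1}{2}$
$o = \frac{8615}{8}$ ($o = 4 - - \frac{8583}{8} = 4 + \frac{8583}{8} = \frac{8615}{8} \approx 1076.9$)
$b{\left(c,f \right)} = \frac{25}{2}$ ($b{\left(c,f \right)} = 5 + \left(8 - \frac{1}{2}\right) = 5 + \frac{15}{2} = \frac{25}{2}$)
$\left(144101 + \left(284 + b{\left(17,19 \right)} u{\left(1,-2 \right)}\right)\right) \left(o - 169398\right) = \left(144101 + \left(284 + \frac{25 \left(-2\right)^{2}}{2}\right)\right) \left(\frac{8615}{8} - 169398\right) = \left(144101 + \left(284 + \frac{25}{2} \cdot 4\right)\right) \left(- \frac{1346569}{8}\right) = \left(144101 + \left(284 + 50\right)\right) \left(- \frac{1346569}{8}\right) = \left(144101 + 334\right) \left(- \frac{1346569}{8}\right) = 144435 \left(- \frac{1346569}{8}\right) = - \frac{194491693515}{8}$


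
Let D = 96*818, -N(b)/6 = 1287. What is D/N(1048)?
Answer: -13088/1287 ≈ -10.169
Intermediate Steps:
N(b) = -7722 (N(b) = -6*1287 = -7722)
D = 78528
D/N(1048) = 78528/(-7722) = 78528*(-1/7722) = -13088/1287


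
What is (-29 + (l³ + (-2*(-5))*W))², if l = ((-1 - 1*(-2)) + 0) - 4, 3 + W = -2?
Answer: 11236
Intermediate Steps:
W = -5 (W = -3 - 2 = -5)
l = -3 (l = ((-1 + 2) + 0) - 4 = (1 + 0) - 4 = 1 - 4 = -3)
(-29 + (l³ + (-2*(-5))*W))² = (-29 + ((-3)³ - 2*(-5)*(-5)))² = (-29 + (-27 + 10*(-5)))² = (-29 + (-27 - 50))² = (-29 - 77)² = (-106)² = 11236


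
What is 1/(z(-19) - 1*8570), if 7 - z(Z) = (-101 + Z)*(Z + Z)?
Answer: -1/13123 ≈ -7.6202e-5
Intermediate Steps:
z(Z) = 7 - 2*Z*(-101 + Z) (z(Z) = 7 - (-101 + Z)*(Z + Z) = 7 - (-101 + Z)*2*Z = 7 - 2*Z*(-101 + Z))
1/(z(-19) - 1*8570) = 1/((7 - 2*(-19)² + 202*(-19)) - 1*8570) = 1/((7 - 2*361 - 3838) - 8570) = 1/((7 - 722 - 3838) - 8570) = 1/(-4553 - 8570) = 1/(-13123) = -1/13123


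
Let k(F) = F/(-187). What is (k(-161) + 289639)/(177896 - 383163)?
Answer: -54162654/38384929 ≈ -1.4110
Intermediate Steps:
k(F) = -F/187 (k(F) = F*(-1/187) = -F/187)
(k(-161) + 289639)/(177896 - 383163) = (-1/187*(-161) + 289639)/(177896 - 383163) = (161/187 + 289639)/(-205267) = (54162654/187)*(-1/205267) = -54162654/38384929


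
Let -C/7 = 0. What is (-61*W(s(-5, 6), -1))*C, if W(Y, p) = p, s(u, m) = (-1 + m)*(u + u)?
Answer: 0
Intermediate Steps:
C = 0 (C = -7*0 = 0)
s(u, m) = 2*u*(-1 + m) (s(u, m) = (-1 + m)*(2*u) = 2*u*(-1 + m))
(-61*W(s(-5, 6), -1))*C = -61*(-1)*0 = 61*0 = 0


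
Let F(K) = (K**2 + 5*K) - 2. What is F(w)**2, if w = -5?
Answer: 4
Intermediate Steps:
F(K) = -2 + K**2 + 5*K
F(w)**2 = (-2 + (-5)**2 + 5*(-5))**2 = (-2 + 25 - 25)**2 = (-2)**2 = 4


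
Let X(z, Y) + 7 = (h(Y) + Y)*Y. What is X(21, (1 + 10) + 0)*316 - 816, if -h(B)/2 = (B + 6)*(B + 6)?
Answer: -1973920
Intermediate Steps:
h(B) = -2*(6 + B)² (h(B) = -2*(B + 6)*(B + 6) = -2*(6 + B)*(6 + B) = -2*(6 + B)²)
X(z, Y) = -7 + Y*(Y - 2*(6 + Y)²) (X(z, Y) = -7 + (-2*(6 + Y)² + Y)*Y = -7 + (Y - 2*(6 + Y)²)*Y = -7 + Y*(Y - 2*(6 + Y)²))
X(21, (1 + 10) + 0)*316 - 816 = (-7 + ((1 + 10) + 0)² - 2*((1 + 10) + 0)*(6 + ((1 + 10) + 0))²)*316 - 816 = (-7 + (11 + 0)² - 2*(11 + 0)*(6 + (11 + 0))²)*316 - 816 = (-7 + 11² - 2*11*(6 + 11)²)*316 - 816 = (-7 + 121 - 2*11*17²)*316 - 816 = (-7 + 121 - 2*11*289)*316 - 816 = (-7 + 121 - 6358)*316 - 816 = -6244*316 - 816 = -1973104 - 816 = -1973920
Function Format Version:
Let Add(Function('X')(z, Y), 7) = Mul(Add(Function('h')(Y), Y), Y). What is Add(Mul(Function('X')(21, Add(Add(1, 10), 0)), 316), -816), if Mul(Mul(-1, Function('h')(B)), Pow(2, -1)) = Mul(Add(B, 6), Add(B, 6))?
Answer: -1973920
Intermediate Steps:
Function('h')(B) = Mul(-2, Pow(Add(6, B), 2)) (Function('h')(B) = Mul(-2, Mul(Add(B, 6), Add(B, 6))) = Mul(-2, Mul(Add(6, B), Add(6, B))) = Mul(-2, Pow(Add(6, B), 2)))
Function('X')(z, Y) = Add(-7, Mul(Y, Add(Y, Mul(-2, Pow(Add(6, Y), 2))))) (Function('X')(z, Y) = Add(-7, Mul(Add(Mul(-2, Pow(Add(6, Y), 2)), Y), Y)) = Add(-7, Mul(Add(Y, Mul(-2, Pow(Add(6, Y), 2))), Y)) = Add(-7, Mul(Y, Add(Y, Mul(-2, Pow(Add(6, Y), 2))))))
Add(Mul(Function('X')(21, Add(Add(1, 10), 0)), 316), -816) = Add(Mul(Add(-7, Pow(Add(Add(1, 10), 0), 2), Mul(-2, Add(Add(1, 10), 0), Pow(Add(6, Add(Add(1, 10), 0)), 2))), 316), -816) = Add(Mul(Add(-7, Pow(Add(11, 0), 2), Mul(-2, Add(11, 0), Pow(Add(6, Add(11, 0)), 2))), 316), -816) = Add(Mul(Add(-7, Pow(11, 2), Mul(-2, 11, Pow(Add(6, 11), 2))), 316), -816) = Add(Mul(Add(-7, 121, Mul(-2, 11, Pow(17, 2))), 316), -816) = Add(Mul(Add(-7, 121, Mul(-2, 11, 289)), 316), -816) = Add(Mul(Add(-7, 121, -6358), 316), -816) = Add(Mul(-6244, 316), -816) = Add(-1973104, -816) = -1973920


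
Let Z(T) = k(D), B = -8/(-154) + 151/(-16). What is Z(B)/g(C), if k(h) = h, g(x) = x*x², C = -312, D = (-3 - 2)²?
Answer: -25/30371328 ≈ -8.2314e-7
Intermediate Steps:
D = 25 (D = (-5)² = 25)
g(x) = x³
B = -11563/1232 (B = -8*(-1/154) + 151*(-1/16) = 4/77 - 151/16 = -11563/1232 ≈ -9.3856)
Z(T) = 25
Z(B)/g(C) = 25/((-312)³) = 25/(-30371328) = 25*(-1/30371328) = -25/30371328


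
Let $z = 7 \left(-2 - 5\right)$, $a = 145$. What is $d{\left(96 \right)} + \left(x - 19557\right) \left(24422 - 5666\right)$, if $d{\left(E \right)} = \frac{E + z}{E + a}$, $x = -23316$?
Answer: $- \frac{193794363061}{241} \approx -8.0413 \cdot 10^{8}$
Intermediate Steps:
$z = -49$ ($z = 7 \left(-7\right) = -49$)
$d{\left(E \right)} = \frac{-49 + E}{145 + E}$ ($d{\left(E \right)} = \frac{E - 49}{E + 145} = \frac{-49 + E}{145 + E}$)
$d{\left(96 \right)} + \left(x - 19557\right) \left(24422 - 5666\right) = \frac{-49 + 96}{145 + 96} + \left(-23316 - 19557\right) \left(24422 - 5666\right) = \frac{1}{241} \cdot 47 - 804125988 = \frac{47}{241} - 804125988 = - \frac{193794363061}{241}$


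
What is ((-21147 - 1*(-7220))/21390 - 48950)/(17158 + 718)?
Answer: -1047054427/382367640 ≈ -2.7383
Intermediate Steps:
((-21147 - 1*(-7220))/21390 - 48950)/(17158 + 718) = ((-21147 + 7220)*(1/21390) - 48950)/17876 = (-13927*1/21390 - 48950)*(1/17876) = (-13927/21390 - 48950)*(1/17876) = -1047054427/21390*1/17876 = -1047054427/382367640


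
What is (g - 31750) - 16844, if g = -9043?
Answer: -57637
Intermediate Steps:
(g - 31750) - 16844 = (-9043 - 31750) - 16844 = -40793 - 16844 = -57637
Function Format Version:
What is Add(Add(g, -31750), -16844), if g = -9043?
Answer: -57637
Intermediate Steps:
Add(Add(g, -31750), -16844) = Add(Add(-9043, -31750), -16844) = Add(-40793, -16844) = -57637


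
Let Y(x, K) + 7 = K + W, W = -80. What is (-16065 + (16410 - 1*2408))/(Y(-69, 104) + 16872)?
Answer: -2063/16889 ≈ -0.12215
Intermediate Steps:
Y(x, K) = -87 + K (Y(x, K) = -7 + (K - 80) = -7 + (-80 + K) = -87 + K)
(-16065 + (16410 - 1*2408))/(Y(-69, 104) + 16872) = (-16065 + (16410 - 1*2408))/((-87 + 104) + 16872) = (-16065 + (16410 - 2408))/(17 + 16872) = (-16065 + 14002)/16889 = -2063*1/16889 = -2063/16889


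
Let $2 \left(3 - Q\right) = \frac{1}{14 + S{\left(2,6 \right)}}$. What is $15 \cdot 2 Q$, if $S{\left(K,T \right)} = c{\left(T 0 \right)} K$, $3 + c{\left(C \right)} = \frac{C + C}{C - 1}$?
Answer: $\frac{705}{8} \approx 88.125$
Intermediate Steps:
$c{\left(C \right)} = -3 + \frac{2 C}{-1 + C}$ ($c{\left(C \right)} = -3 + \frac{C + C}{C - 1} = -3 + \frac{2 C}{-1 + C}$)
$S{\left(K,T \right)} = - 3 K$ ($S{\left(K,T \right)} = \frac{3 - T 0}{-1 + T 0} K = \frac{3 - 0}{-1 + 0} K = \frac{3 + 0}{-1} K = \left(-1\right) 3 K = - 3 K$)
$Q = \frac{47}{16}$ ($Q = 3 - \frac{1}{2 \left(14 - 6\right)} = 3 - \frac{1}{2 \cdot 8} = 3 - \frac{1}{16} = \frac{47}{16} \approx 2.9375$)
$15 \cdot 2 Q = 15 \cdot 2 \cdot \frac{47}{16} = 30 \cdot \frac{47}{16} = \frac{705}{8}$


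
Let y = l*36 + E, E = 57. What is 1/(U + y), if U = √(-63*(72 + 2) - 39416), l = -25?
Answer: -843/754727 - I*√44078/754727 ≈ -0.001117 - 0.00027818*I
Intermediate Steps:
U = I*√44078 (U = √(-63*74 - 39416) = √(-4662 - 39416) = √(-44078) = I*√44078 ≈ 209.95*I)
y = -843 (y = -25*36 + 57 = -900 + 57 = -843)
1/(U + y) = 1/(I*√44078 - 843) = 1/(-843 + I*√44078)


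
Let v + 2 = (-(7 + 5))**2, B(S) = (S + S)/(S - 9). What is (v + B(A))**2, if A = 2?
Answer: 980100/49 ≈ 20002.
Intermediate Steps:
B(S) = 2*S/(-9 + S) (B(S) = (2*S)/(-9 + S) = 2*S/(-9 + S))
v = 142 (v = -2 + (-(7 + 5))**2 = -2 + (-1*12)**2 = -2 + (-12)**2 = -2 + 144 = 142)
(v + B(A))**2 = (142 + 2*2/(-9 + 2))**2 = (142 + 2*2/(-7))**2 = (142 + 2*2*(-1/7))**2 = (142 - 4/7)**2 = (990/7)**2 = 980100/49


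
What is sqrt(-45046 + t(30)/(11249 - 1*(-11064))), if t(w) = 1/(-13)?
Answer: 495*I*sqrt(15468509563)/290069 ≈ 212.24*I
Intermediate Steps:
t(w) = -1/13
sqrt(-45046 + t(30)/(11249 - 1*(-11064))) = sqrt(-45046 - 1/(13*(11249 - 1*(-11064)))) = sqrt(-45046 - 1/(13*(11249 + 11064))) = sqrt(-45046 - 1/13/22313) = sqrt(-45046 - 1/13*1/22313) = sqrt(-45046 - 1/290069) = sqrt(-13066448175/290069) = 495*I*sqrt(15468509563)/290069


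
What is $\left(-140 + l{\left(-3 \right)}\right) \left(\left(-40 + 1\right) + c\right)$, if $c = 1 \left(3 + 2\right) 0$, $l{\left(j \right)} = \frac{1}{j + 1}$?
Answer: $\frac{10959}{2} \approx 5479.5$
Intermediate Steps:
$l{\left(j \right)} = \frac{1}{1 + j}$
$c = 0$ ($c = 1 \cdot 5 \cdot 0 = 5 \cdot 0 = 0$)
$\left(-140 + l{\left(-3 \right)}\right) \left(\left(-40 + 1\right) + c\right) = \left(-140 + \frac{1}{1 - 3}\right) \left(\left(-40 + 1\right) + 0\right) = \left(-140 + \frac{1}{-2}\right) \left(-39 + 0\right) = \left(-140 - \frac{1}{2}\right) \left(-39\right) = \left(- \frac{281}{2}\right) \left(-39\right) = \frac{10959}{2}$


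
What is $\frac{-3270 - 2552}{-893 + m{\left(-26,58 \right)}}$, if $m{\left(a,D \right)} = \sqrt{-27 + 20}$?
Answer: $\frac{2599523}{398728} + \frac{2911 i \sqrt{7}}{398728} \approx 6.5195 + 0.019316 i$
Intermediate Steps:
$m{\left(a,D \right)} = i \sqrt{7}$ ($m{\left(a,D \right)} = \sqrt{-7} = i \sqrt{7}$)
$\frac{-3270 - 2552}{-893 + m{\left(-26,58 \right)}} = \frac{-3270 - 2552}{-893 + i \sqrt{7}} = - \frac{5822}{-893 + i \sqrt{7}}$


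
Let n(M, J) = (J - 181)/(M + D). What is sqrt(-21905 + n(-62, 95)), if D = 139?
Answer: 3*I*sqrt(14431263)/77 ≈ 148.01*I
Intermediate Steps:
n(M, J) = (-181 + J)/(139 + M) (n(M, J) = (J - 181)/(M + 139) = (-181 + J)/(139 + M))
sqrt(-21905 + n(-62, 95)) = sqrt(-21905 + (-181 + 95)/(139 - 62)) = sqrt(-21905 - 86/77) = sqrt(-1686771/77) = 3*I*sqrt(14431263)/77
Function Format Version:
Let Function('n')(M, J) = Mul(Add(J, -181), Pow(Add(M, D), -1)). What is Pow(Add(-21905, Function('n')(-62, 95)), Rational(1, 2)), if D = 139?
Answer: Mul(Rational(3, 77), I, Pow(14431263, Rational(1, 2))) ≈ Mul(148.01, I)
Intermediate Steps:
Function('n')(M, J) = Mul(Pow(Add(139, M), -1), Add(-181, J)) (Function('n')(M, J) = Mul(Add(J, -181), Pow(Add(M, 139), -1)) = Mul(Add(-181, J), Pow(Add(139, M), -1)) = Mul(Pow(Add(139, M), -1), Add(-181, J)))
Pow(Add(-21905, Function('n')(-62, 95)), Rational(1, 2)) = Pow(Add(-21905, Mul(Pow(Add(139, -62), -1), Add(-181, 95))), Rational(1, 2)) = Pow(Add(-21905, Mul(Pow(77, -1), -86)), Rational(1, 2)) = Pow(Add(-21905, Mul(Rational(1, 77), -86)), Rational(1, 2)) = Pow(Add(-21905, Rational(-86, 77)), Rational(1, 2)) = Pow(Rational(-1686771, 77), Rational(1, 2)) = Mul(Rational(3, 77), I, Pow(14431263, Rational(1, 2)))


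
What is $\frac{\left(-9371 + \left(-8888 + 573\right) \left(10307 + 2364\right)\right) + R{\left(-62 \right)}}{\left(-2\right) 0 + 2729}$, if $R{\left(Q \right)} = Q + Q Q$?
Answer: $- \frac{105364954}{2729} \approx -38609.0$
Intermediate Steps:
$R{\left(Q \right)} = Q + Q^{2}$
$\frac{\left(-9371 + \left(-8888 + 573\right) \left(10307 + 2364\right)\right) + R{\left(-62 \right)}}{\left(-2\right) 0 + 2729} = \frac{\left(-9371 + \left(-8888 + 573\right) \left(10307 + 2364\right)\right) - 62 \left(1 - 62\right)}{\left(-2\right) 0 + 2729} = \frac{\left(-9371 - 105359365\right) - -3782}{0 + 2729} = \frac{\left(-9371 - 105359365\right) + 3782}{2729} = \left(-105368736 + 3782\right) \frac{1}{2729} = \left(-105364954\right) \frac{1}{2729} = - \frac{105364954}{2729}$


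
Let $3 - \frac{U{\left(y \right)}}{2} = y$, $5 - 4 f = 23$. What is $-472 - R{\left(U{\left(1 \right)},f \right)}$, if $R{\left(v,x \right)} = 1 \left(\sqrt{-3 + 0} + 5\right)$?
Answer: $-477 - i \sqrt{3} \approx -477.0 - 1.732 i$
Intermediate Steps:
$f = - \frac{9}{2}$ ($f = \frac{5}{4} - \frac{23}{4} = - \frac{9}{2} \approx -4.5$)
$U{\left(y \right)} = 6 - 2 y$
$R{\left(v,x \right)} = 5 + i \sqrt{3}$ ($R{\left(v,x \right)} = 1 \left(\sqrt{-3} + 5\right) = 1 \left(i \sqrt{3} + 5\right) = 1 \left(5 + i \sqrt{3}\right) = 5 + i \sqrt{3}$)
$-472 - R{\left(U{\left(1 \right)},f \right)} = -472 - \left(5 + i \sqrt{3}\right) = -477 - i \sqrt{3}$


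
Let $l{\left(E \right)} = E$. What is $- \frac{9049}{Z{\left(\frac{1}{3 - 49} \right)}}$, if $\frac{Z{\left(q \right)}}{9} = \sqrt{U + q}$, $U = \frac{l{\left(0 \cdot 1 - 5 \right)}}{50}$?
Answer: $\frac{9049 i \sqrt{1610}}{126} \approx 2881.7 i$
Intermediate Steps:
$U = - \frac{1}{10}$ ($U = \frac{0 \cdot 1 - 5}{50} = \left(0 - 5\right) \frac{1}{50} = \left(-5\right) \frac{1}{50} = - \frac{1}{10} \approx -0.1$)
$Z{\left(q \right)} = 9 \sqrt{- \frac{1}{10} + q}$
$- \frac{9049}{Z{\left(\frac{1}{3 - 49} \right)}} = - \frac{9049}{\frac{9}{10} \sqrt{-10 + \frac{100}{3 - 49}}} = - \frac{9049}{\frac{9}{10} \sqrt{-10 + \frac{100}{-46}}} = - \frac{9049}{\frac{9}{10} \sqrt{-10 + 100 \left(- \frac{1}{46}\right)}} = - \frac{9049}{\frac{9}{10} \sqrt{-10 - \frac{50}{23}}} = - \frac{9049}{\frac{9}{10} \sqrt{- \frac{280}{23}}} = - \frac{9049}{\frac{9}{10} \frac{2 i \sqrt{1610}}{23}} = - \frac{9049}{\frac{9}{115} i \sqrt{1610}} = - 9049 \left(- \frac{i \sqrt{1610}}{126}\right) = \frac{9049 i \sqrt{1610}}{126}$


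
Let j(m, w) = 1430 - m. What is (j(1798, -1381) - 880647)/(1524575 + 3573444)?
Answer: -38305/221653 ≈ -0.17282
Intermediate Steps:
(j(1798, -1381) - 880647)/(1524575 + 3573444) = ((1430 - 1*1798) - 880647)/(1524575 + 3573444) = ((1430 - 1798) - 880647)/5098019 = (-368 - 880647)*(1/5098019) = -881015*1/5098019 = -38305/221653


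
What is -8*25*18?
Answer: -3600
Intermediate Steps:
-8*25*18 = -200*18 = -3600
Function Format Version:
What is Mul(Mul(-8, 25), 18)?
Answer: -3600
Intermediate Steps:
Mul(Mul(-8, 25), 18) = Mul(-200, 18) = -3600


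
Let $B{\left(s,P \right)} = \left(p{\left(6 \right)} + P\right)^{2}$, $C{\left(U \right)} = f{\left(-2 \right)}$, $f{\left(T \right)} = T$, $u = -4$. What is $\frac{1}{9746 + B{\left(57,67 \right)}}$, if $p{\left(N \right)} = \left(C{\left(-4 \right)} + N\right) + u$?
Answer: $\frac{1}{14235} \approx 7.0249 \cdot 10^{-5}$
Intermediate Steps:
$C{\left(U \right)} = -2$
$p{\left(N \right)} = -6 + N$ ($p{\left(N \right)} = \left(-2 + N\right) - 4 = -6 + N$)
$B{\left(s,P \right)} = P^{2}$ ($B{\left(s,P \right)} = \left(\left(-6 + 6\right) + P\right)^{2} = \left(0 + P\right)^{2} = P^{2}$)
$\frac{1}{9746 + B{\left(57,67 \right)}} = \frac{1}{9746 + 67^{2}} = \frac{1}{9746 + 4489} = \frac{1}{14235}$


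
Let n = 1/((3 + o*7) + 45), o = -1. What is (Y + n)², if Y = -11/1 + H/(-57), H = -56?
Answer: 545409316/5461569 ≈ 99.863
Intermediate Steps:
Y = -571/57 (Y = -11/1 - 56/(-57) = -11*1 - 56*(-1/57) = -11 + 56/57 = -571/57 ≈ -10.018)
n = 1/41 (n = 1/((3 - 1*7) + 45) = 1/((3 - 7) + 45) = 1/(-4 + 45) = 1/41 ≈ 0.024390)
(Y + n)² = (-571/57 + 1/41)² = (-23354/2337)² = 545409316/5461569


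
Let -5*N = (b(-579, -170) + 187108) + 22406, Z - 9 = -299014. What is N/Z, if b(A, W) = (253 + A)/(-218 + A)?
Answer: 23854712/170219275 ≈ 0.14014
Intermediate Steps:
Z = -299005 (Z = 9 - 299014 = -299005)
b(A, W) = (253 + A)/(-218 + A)
N = -166982984/3985 (N = -(((253 - 579)/(-218 - 579) + 187108) + 22406)/5 = -((-326/(-797) + 187108) + 22406)/5 = -((-1/797*(-326) + 187108) + 22406)/5 = -((326/797 + 187108) + 22406)/5 = -(149125402/797 + 22406)/5 = -⅕*166982984/797 = -166982984/3985 ≈ -41903.)
N/Z = -166982984/3985/(-299005) = -166982984/3985*(-1/299005) = 23854712/170219275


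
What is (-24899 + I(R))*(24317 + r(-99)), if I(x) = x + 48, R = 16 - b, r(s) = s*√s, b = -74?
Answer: -602113237 + 7354017*I*√11 ≈ -6.0211e+8 + 2.4391e+7*I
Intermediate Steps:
r(s) = s^(3/2)
R = 90 (R = 16 - 1*(-74) = 16 + 74 = 90)
I(x) = 48 + x
(-24899 + I(R))*(24317 + r(-99)) = (-24899 + (48 + 90))*(24317 + (-99)^(3/2)) = (-24899 + 138)*(24317 - 297*I*√11) = -24761*(24317 - 297*I*√11) = -602113237 + 7354017*I*√11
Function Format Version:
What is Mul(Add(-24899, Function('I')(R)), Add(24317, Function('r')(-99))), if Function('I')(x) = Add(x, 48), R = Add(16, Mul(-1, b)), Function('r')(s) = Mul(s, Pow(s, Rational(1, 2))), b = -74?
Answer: Add(-602113237, Mul(7354017, I, Pow(11, Rational(1, 2)))) ≈ Add(-6.0211e+8, Mul(2.4391e+7, I))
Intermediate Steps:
Function('r')(s) = Pow(s, Rational(3, 2))
R = 90 (R = Add(16, Mul(-1, -74)) = Add(16, 74) = 90)
Function('I')(x) = Add(48, x)
Mul(Add(-24899, Function('I')(R)), Add(24317, Function('r')(-99))) = Mul(Add(-24899, Add(48, 90)), Add(24317, Pow(-99, Rational(3, 2)))) = Mul(Add(-24899, 138), Add(24317, Mul(-297, I, Pow(11, Rational(1, 2))))) = Mul(-24761, Add(24317, Mul(-297, I, Pow(11, Rational(1, 2))))) = Add(-602113237, Mul(7354017, I, Pow(11, Rational(1, 2))))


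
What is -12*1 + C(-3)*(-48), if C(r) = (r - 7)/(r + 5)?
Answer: 228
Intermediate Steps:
C(r) = (-7 + r)/(5 + r)
-12*1 + C(-3)*(-48) = -12*1 + ((-7 - 3)/(5 - 3))*(-48) = -12 + (-10/2)*(-48) = -12 + ((½)*(-10))*(-48) = -12 - 5*(-48) = -12 + 240 = 228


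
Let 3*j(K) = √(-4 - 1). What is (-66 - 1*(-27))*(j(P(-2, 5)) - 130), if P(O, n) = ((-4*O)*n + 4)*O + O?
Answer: 5070 - 13*I*√5 ≈ 5070.0 - 29.069*I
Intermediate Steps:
P(O, n) = O + O*(4 - 4*O*n) (P(O, n) = (-4*O*n + 4)*O + O = (4 - 4*O*n)*O + O = O*(4 - 4*O*n) + O = O + O*(4 - 4*O*n))
j(K) = I*√5/3 (j(K) = √(-4 - 1)/3 = √(-5)/3 = (I*√5)/3 = I*√5/3)
(-66 - 1*(-27))*(j(P(-2, 5)) - 130) = (-66 - 1*(-27))*(I*√5/3 - 130) = (-66 + 27)*(-130 + I*√5/3) = -39*(-130 + I*√5/3) = 5070 - 13*I*√5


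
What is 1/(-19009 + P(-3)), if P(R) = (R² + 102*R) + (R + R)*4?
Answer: -1/19330 ≈ -5.1733e-5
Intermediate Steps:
P(R) = R² + 110*R (P(R) = (R² + 102*R) + (2*R)*4 = (R² + 102*R) + 8*R = R² + 110*R)
1/(-19009 + P(-3)) = 1/(-19009 - 3*(110 - 3)) = 1/(-19009 - 3*107) = 1/(-19009 - 321) = 1/(-19330) = -1/19330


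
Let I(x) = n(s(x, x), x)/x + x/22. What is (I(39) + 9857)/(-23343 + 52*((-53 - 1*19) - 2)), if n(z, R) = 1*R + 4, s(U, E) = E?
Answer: -8459773/23329878 ≈ -0.36262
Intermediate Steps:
n(z, R) = 4 + R (n(z, R) = R + 4 = 4 + R)
I(x) = x/22 + (4 + x)/x (I(x) = (4 + x)/x + x/22 = x/22 + (4 + x)/x)
(I(39) + 9857)/(-23343 + 52*((-53 - 1*19) - 2)) = ((1 + 4/39 + (1/22)*39) + 9857)/(-23343 + 52*((-53 - 1*19) - 2)) = ((1 + 4*(1/39) + 39/22) + 9857)/(-23343 + 52*((-53 - 19) - 2)) = ((1 + 4/39 + 39/22) + 9857)/(-23343 + 52*(-72 - 2)) = (2467/858 + 9857)/(-23343 + 52*(-74)) = 8459773/(858*(-23343 - 3848)) = (8459773/858)/(-27191) = (8459773/858)*(-1/27191) = -8459773/23329878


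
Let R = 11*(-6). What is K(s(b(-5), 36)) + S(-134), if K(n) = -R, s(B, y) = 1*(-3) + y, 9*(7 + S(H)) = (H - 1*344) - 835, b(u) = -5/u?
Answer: -782/9 ≈ -86.889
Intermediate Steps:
R = -66
S(H) = -138 + H/9 (S(H) = -7 + ((H - 1*344) - 835)/9 = -7 + ((H - 344) - 835)/9 = -7 + ((-344 + H) - 835)/9 = -7 + (-1179 + H)/9 = -7 + (-131 + H/9) = -138 + H/9)
s(B, y) = -3 + y
K(n) = 66 (K(n) = -1*(-66) = 66)
K(s(b(-5), 36)) + S(-134) = 66 + (-138 + (⅑)*(-134)) = 66 + (-138 - 134/9) = 66 - 1376/9 = -782/9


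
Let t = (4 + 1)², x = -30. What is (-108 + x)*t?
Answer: -3450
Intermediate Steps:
t = 25 (t = 5² = 25)
(-108 + x)*t = (-108 - 30)*25 = -138*25 = -3450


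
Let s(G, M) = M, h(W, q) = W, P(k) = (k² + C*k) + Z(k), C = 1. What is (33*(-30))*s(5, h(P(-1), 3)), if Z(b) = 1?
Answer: -990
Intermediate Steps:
P(k) = 1 + k + k² (P(k) = (k² + 1*k) + 1 = (k² + k) + 1 = (k + k²) + 1 = 1 + k + k²)
(33*(-30))*s(5, h(P(-1), 3)) = (33*(-30))*(1 - 1 + (-1)²) = -990*(1 - 1 + 1) = -990*1 = -990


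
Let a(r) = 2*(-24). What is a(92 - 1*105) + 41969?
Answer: 41921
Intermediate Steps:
a(r) = -48
a(92 - 1*105) + 41969 = -48 + 41969 = 41921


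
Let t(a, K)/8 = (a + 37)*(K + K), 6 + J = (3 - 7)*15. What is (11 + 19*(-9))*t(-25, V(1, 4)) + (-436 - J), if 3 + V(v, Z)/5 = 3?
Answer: -370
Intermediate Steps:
V(v, Z) = 0 (V(v, Z) = -15 + 5*3 = -15 + 15 = 0)
J = -66 (J = -6 + (3 - 7)*15 = -6 - 4*15 = -6 - 60 = -66)
t(a, K) = 16*K*(37 + a) (t(a, K) = 8*((a + 37)*(K + K)) = 8*((37 + a)*(2*K)) = 8*(2*K*(37 + a)) = 16*K*(37 + a))
(11 + 19*(-9))*t(-25, V(1, 4)) + (-436 - J) = (11 + 19*(-9))*(16*0*(37 - 25)) + (-436 - 1*(-66)) = (11 - 171)*(16*0*12) + (-436 + 66) = -160*0 - 370 = 0 - 370 = -370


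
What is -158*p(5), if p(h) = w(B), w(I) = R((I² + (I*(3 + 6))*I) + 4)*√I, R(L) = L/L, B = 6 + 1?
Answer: -158*√7 ≈ -418.03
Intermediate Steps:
B = 7
R(L) = 1
w(I) = √I (w(I) = 1*√I = √I)
p(h) = √7
-158*p(5) = -158*√7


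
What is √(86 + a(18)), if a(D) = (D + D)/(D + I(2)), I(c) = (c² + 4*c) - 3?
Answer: √786/3 ≈ 9.3452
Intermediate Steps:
I(c) = -3 + c² + 4*c
a(D) = 2*D/(9 + D) (a(D) = (D + D)/(D + (-3 + 2² + 4*2)) = (2*D)/(D + (-3 + 4 + 8)) = (2*D)/(D + 9) = (2*D)/(9 + D) = 2*D/(9 + D))
√(86 + a(18)) = √(86 + 2*18/(9 + 18)) = √(86 + 2*18/27) = √(86 + 2*18*(1/27)) = √(86 + 4/3) = √(262/3) = √786/3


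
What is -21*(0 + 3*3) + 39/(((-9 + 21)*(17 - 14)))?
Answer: -2255/12 ≈ -187.92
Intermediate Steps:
-21*(0 + 3*3) + 39/(((-9 + 21)*(17 - 14))) = -21*(0 + 9) + 39/((12*3)) = -21*9 + 39/36 = -189 + 39*(1/36) = -189 + 13/12 = -2255/12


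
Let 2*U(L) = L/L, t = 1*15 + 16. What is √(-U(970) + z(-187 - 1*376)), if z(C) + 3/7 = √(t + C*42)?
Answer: √(-182 + 196*I*√23615)/14 ≈ 8.7392 + 8.7921*I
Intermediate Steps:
t = 31 (t = 15 + 16 = 31)
U(L) = ½ (U(L) = (L/L)/2 = (½)*1 = ½)
z(C) = -3/7 + √(31 + 42*C) (z(C) = -3/7 + √(31 + C*42) = -3/7 + √(31 + 42*C))
√(-U(970) + z(-187 - 1*376)) = √(-1*½ + (-3/7 + √(31 + 42*(-187 - 1*376)))) = √(-½ + (-3/7 + √(31 + 42*(-187 - 376)))) = √(-½ + (-3/7 + √(31 + 42*(-563)))) = √(-½ + (-3/7 + √(31 - 23646))) = √(-½ + (-3/7 + √(-23615))) = √(-½ + (-3/7 + I*√23615)) = √(-13/14 + I*√23615)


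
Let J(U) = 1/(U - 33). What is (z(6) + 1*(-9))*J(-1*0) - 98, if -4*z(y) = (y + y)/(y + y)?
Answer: -12899/132 ≈ -97.720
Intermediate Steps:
z(y) = -¼ (z(y) = -(y + y)/(4*(y + y)) = -2*y/(4*(2*y)) = -2*y*1/(2*y)/4 = -¼*1 = -¼)
J(U) = 1/(-33 + U)
(z(6) + 1*(-9))*J(-1*0) - 98 = (-¼ + 1*(-9))/(-33 - 1*0) - 98 = (-¼ - 9)/(-33 + 0) - 98 = -37/4/(-33) - 98 = -37/4*(-1/33) - 98 = 37/132 - 98 = -12899/132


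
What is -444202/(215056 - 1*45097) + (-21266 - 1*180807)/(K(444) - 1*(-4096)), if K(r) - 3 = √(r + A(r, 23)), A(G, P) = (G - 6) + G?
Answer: -148239372999643/2855391930525 + 202073*√1326/16800475 ≈ -51.478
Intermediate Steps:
A(G, P) = -6 + 2*G (A(G, P) = (-6 + G) + G = -6 + 2*G)
K(r) = 3 + √(-6 + 3*r) (K(r) = 3 + √(r + (-6 + 2*r)) = 3 + √(-6 + 3*r))
-444202/(215056 - 1*45097) + (-21266 - 1*180807)/(K(444) - 1*(-4096)) = -444202/(215056 - 1*45097) + (-21266 - 1*180807)/((3 + √(-6 + 3*444)) - 1*(-4096)) = -444202/(215056 - 45097) + (-21266 - 180807)/((3 + √(-6 + 1332)) + 4096) = -444202/169959 - 202073/((3 + √1326) + 4096) = -444202*1/169959 - 202073/(4099 + √1326) = -444202/169959 - 202073/(4099 + √1326)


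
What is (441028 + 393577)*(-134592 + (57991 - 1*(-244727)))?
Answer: 140318800230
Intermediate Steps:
(441028 + 393577)*(-134592 + (57991 - 1*(-244727))) = 834605*(-134592 + (57991 + 244727)) = 834605*(-134592 + 302718) = 834605*168126 = 140318800230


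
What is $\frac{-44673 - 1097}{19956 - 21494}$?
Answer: $\frac{22885}{769} \approx 29.759$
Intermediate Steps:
$\frac{-44673 - 1097}{19956 - 21494} = - \frac{45770}{-1538} = \left(-45770\right) \left(- \frac{1}{1538}\right) = \frac{22885}{769}$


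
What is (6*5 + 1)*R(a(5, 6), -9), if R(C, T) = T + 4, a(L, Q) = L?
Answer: -155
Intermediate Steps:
R(C, T) = 4 + T
(6*5 + 1)*R(a(5, 6), -9) = (6*5 + 1)*(4 - 9) = (30 + 1)*(-5) = 31*(-5) = -155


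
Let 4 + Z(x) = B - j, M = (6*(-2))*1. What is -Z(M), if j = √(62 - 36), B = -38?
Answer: 42 + √26 ≈ 47.099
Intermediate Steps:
j = √26 ≈ 5.0990
M = -12 (M = -12*1 = -12)
Z(x) = -42 - √26 (Z(x) = -4 + (-38 - √26) = -42 - √26)
-Z(M) = -(-42 - √26) = 42 + √26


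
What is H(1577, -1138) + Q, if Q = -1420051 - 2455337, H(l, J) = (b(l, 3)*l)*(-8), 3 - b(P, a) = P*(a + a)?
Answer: 115459356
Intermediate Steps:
b(P, a) = 3 - 2*P*a (b(P, a) = 3 - P*(a + a) = 3 - P*2*a = 3 - 2*P*a)
H(l, J) = -8*l*(3 - 6*l) (H(l, J) = ((3 - 2*l*3)*l)*(-8) = ((3 - 6*l)*l)*(-8) = (l*(3 - 6*l))*(-8) = -8*l*(3 - 6*l))
Q = -3875388
H(1577, -1138) + Q = 24*1577*(-1 + 2*1577) - 3875388 = 24*1577*(-1 + 3154) - 3875388 = 24*1577*3153 - 3875388 = 119334744 - 3875388 = 115459356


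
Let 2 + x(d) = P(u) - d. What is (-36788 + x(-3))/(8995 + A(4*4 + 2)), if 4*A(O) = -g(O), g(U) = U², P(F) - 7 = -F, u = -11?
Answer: -36769/8914 ≈ -4.1249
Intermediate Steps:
P(F) = 7 - F
A(O) = -O²/4 (A(O) = (-O²)/4 = -O²/4)
x(d) = 16 - d (x(d) = -2 + ((7 - 1*(-11)) - d) = -2 + ((7 + 11) - d) = -2 + (18 - d) = 16 - d)
(-36788 + x(-3))/(8995 + A(4*4 + 2)) = (-36788 + (16 - 1*(-3)))/(8995 - (4*4 + 2)²/4) = (-36788 + (16 + 3))/(8995 - (16 + 2)²/4) = (-36788 + 19)/(8995 - ¼*18²) = -36769/(8995 - ¼*324) = -36769/(8995 - 81) = -36769/8914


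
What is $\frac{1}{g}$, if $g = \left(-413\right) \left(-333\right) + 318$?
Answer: $\frac{1}{137847} \approx 7.2544 \cdot 10^{-6}$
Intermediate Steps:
$g = 137847$ ($g = 137529 + 318 = 137847$)
$\frac{1}{g} = \frac{1}{137847}$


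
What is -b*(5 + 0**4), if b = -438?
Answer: 2190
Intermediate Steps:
-b*(5 + 0**4) = -(-438)*(5 + 0**4) = -(-438)*(5 + 0) = -(-438)*5 = -1*(-2190) = 2190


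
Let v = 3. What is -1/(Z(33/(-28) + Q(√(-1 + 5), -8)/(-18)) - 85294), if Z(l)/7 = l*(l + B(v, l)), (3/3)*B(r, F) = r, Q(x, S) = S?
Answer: 9072/773892803 ≈ 1.1723e-5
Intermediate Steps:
B(r, F) = r
Z(l) = 7*l*(3 + l) (Z(l) = 7*(l*(l + 3)) = 7*(l*(3 + l)) = 7*l*(3 + l))
-1/(Z(33/(-28) + Q(√(-1 + 5), -8)/(-18)) - 85294) = -1/(7*(33/(-28) - 8/(-18))*(3 + (33/(-28) - 8/(-18))) - 85294) = -1/(7*(33*(-1/28) - 8*(-1/18))*(3 + (33*(-1/28) - 8*(-1/18))) - 85294) = -1/(7*(-33/28 + 4/9)*(3 + (-33/28 + 4/9)) - 85294) = -1/(7*(-185/252)*(3 - 185/252) - 85294) = -1/(7*(-185/252)*(571/252) - 85294) = -1/(-105635/9072 - 85294) = -1/(-773892803/9072) = -1*(-9072/773892803) = 9072/773892803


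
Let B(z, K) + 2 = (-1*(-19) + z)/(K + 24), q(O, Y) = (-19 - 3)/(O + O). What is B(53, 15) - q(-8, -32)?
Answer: -159/104 ≈ -1.5288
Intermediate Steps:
q(O, Y) = -11/O (q(O, Y) = -22*1/(2*O) = -11/O)
B(z, K) = -2 + (19 + z)/(24 + K) (B(z, K) = -2 + (-1*(-19) + z)/(K + 24) = -2 + (19 + z)/(24 + K))
B(53, 15) - q(-8, -32) = (-29 + 53 - 2*15)/(24 + 15) - (-11)/(-8) = (-29 + 53 - 30)/39 - (-11)*(-1)/8 = (1/39)*(-6) - 1*11/8 = -2/13 - 11/8 = -159/104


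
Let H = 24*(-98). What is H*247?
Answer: -580944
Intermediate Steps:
H = -2352
H*247 = -2352*247 = -580944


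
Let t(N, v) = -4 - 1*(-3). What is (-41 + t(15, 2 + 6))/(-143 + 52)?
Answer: 6/13 ≈ 0.46154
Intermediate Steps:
t(N, v) = -1 (t(N, v) = -4 + 3 = -1)
(-41 + t(15, 2 + 6))/(-143 + 52) = (-41 - 1)/(-143 + 52) = -42/(-91) = -42*(-1/91) = 6/13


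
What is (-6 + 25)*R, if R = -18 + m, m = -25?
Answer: -817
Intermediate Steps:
R = -43 (R = -18 - 25 = -43)
(-6 + 25)*R = (-6 + 25)*(-43) = 19*(-43) = -817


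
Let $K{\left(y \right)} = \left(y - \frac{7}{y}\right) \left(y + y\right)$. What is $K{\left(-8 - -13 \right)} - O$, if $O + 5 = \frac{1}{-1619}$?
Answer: $\frac{66380}{1619} \approx 41.001$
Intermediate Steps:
$K{\left(y \right)} = 2 y \left(y - \frac{7}{y}\right)$ ($K{\left(y \right)} = \left(y - \frac{7}{y}\right) 2 y = 2 y \left(y - \frac{7}{y}\right)$)
$O = - \frac{8096}{1619}$ ($O = -5 + \frac{1}{-1619} = -5 - \frac{1}{1619} = - \frac{8096}{1619} \approx -5.0006$)
$K{\left(-8 - -13 \right)} - O = \left(-14 + 2 \left(-8 - -13\right)^{2}\right) - - \frac{8096}{1619} = \left(-14 + 2 \left(-8 + 13\right)^{2}\right) + \frac{8096}{1619} = \left(-14 + 2 \cdot 5^{2}\right) + \frac{8096}{1619} = \left(-14 + 2 \cdot 25\right) + \frac{8096}{1619} = \left(-14 + 50\right) + \frac{8096}{1619} = 36 + \frac{8096}{1619} = \frac{66380}{1619}$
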